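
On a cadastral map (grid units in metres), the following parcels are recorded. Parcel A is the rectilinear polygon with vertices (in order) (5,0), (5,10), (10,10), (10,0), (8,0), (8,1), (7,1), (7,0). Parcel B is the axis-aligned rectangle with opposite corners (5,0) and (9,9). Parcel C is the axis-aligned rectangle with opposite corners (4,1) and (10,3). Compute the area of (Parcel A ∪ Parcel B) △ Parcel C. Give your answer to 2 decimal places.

42.00

|Parcel A ∪ Parcel B| = 50.
|(Parcel A ∪ Parcel B) ∩ Parcel C| = 10.
|(Parcel A ∪ Parcel B) △ Parcel C| = 50 + 12 − 20 = 42.00.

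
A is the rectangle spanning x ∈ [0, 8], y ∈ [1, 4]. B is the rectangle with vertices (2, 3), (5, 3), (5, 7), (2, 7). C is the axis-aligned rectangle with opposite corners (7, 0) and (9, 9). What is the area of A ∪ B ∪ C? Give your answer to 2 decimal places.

48.00

By inclusion–exclusion:
Individual areas: |A| = 24, |B| = 12, |C| = 18.
|A∩B|: x∈[2,5], y∈[3,4] → 3·1 = 3.
|A∩C|: x∈[7,8], y∈[1,4] → 1·3 = 3.
|B∩C| = 0 (no overlap).
|A∩B∩C| = 0.
|A ∪ B ∪ C| = 54 − 6 + 0 = 48.00.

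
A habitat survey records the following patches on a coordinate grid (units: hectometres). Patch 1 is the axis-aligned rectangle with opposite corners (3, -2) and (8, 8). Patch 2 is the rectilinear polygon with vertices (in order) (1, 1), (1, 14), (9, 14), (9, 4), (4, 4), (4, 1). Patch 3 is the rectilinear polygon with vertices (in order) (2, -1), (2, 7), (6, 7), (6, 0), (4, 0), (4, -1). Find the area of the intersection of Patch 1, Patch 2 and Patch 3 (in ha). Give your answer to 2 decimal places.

The intersection is the polygon with vertices (4,4), (4,1), (3,1), (3,7), (6,7), (6,4).
By the shoelace formula its area is 12.00.

12.00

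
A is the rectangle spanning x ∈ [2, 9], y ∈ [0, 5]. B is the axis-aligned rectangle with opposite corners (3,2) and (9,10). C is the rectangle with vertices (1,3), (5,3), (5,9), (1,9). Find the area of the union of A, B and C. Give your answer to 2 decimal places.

By inclusion–exclusion:
Individual areas: |A| = 35, |B| = 48, |C| = 24.
|A∩B|: x∈[3,9], y∈[2,5] → 6·3 = 18.
|A∩C|: x∈[2,5], y∈[3,5] → 3·2 = 6.
|B∩C|: x∈[3,5], y∈[3,9] → 2·6 = 12.
|A∩B∩C| = 4.
|A ∪ B ∪ C| = 107 − 36 + 4 = 75.00.

75.00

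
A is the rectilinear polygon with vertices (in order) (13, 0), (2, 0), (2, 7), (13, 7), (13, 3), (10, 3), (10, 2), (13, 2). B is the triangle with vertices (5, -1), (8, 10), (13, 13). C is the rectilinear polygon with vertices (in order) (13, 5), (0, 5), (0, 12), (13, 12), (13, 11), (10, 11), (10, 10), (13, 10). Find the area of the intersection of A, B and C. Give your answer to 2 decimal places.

The intersection is the polygon with vertices (7.182,7), (9.571,7), (8.429,5), (6.636,5).
By the shoelace formula its area is 4.18.

4.18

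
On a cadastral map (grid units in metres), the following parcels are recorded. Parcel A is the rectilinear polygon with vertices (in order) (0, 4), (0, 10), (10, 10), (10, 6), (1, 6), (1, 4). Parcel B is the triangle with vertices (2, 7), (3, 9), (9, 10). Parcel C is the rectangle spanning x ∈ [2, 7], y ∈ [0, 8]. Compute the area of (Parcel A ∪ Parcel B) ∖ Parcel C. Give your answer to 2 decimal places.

|Parcel A ∪ Parcel B| = 42.
|(Parcel A ∪ Parcel B) ∩ Parcel C| = 10.
|(Parcel A ∪ Parcel B) ∖ Parcel C| = 42 − 10 = 32.00.

32.00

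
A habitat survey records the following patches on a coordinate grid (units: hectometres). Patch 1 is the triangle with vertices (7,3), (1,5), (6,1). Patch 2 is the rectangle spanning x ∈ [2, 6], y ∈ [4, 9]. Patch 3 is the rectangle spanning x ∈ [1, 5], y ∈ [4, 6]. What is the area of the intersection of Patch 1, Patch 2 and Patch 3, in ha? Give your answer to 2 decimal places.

0.64

The intersection is the polygon with vertices (2.25,4), (2,4.2), (2,4.667), (4,4).
By the shoelace formula its area is 0.64.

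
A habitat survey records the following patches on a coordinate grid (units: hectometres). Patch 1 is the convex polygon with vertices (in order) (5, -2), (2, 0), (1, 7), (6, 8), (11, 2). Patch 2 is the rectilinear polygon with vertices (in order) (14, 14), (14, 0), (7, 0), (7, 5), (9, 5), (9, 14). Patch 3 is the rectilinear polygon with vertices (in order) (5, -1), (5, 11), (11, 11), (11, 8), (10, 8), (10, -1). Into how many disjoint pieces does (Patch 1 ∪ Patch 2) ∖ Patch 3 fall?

2

(Patch 1 ∪ Patch 2) ∖ Patch 3 splits into 2 disjoint pieces (area 29.85, area 56).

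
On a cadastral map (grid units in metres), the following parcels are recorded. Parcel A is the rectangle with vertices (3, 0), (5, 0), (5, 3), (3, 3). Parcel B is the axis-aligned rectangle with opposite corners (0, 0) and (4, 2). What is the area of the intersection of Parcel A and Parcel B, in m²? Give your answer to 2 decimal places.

2.00

|Parcel A∩Parcel B|: x∈[3,4], y∈[0,2] → 1·2 = 2.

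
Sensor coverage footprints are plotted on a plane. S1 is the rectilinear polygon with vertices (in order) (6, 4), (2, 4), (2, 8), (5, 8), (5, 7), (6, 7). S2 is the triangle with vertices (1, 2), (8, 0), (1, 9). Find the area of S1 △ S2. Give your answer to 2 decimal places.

|S1| = 15, |S2| = 24.5, |S1∩S2| = 5.3651.
|S1 △ S2| = |S1| + |S2| − 2·|S1∩S2| = 15 + 24.5 − 10.7302 = 28.77.

28.77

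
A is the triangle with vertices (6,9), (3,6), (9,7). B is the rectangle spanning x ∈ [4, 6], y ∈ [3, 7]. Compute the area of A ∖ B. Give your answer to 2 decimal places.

6.17

|A| = 7.5, |A∩B| = 1.3333.
|A ∖ B| = |A| − |A∩B| = 7.5 − 1.3333 = 6.17.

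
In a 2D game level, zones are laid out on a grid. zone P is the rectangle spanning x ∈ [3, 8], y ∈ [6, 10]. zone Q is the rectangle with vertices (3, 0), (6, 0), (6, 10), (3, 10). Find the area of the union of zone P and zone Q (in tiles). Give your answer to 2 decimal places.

38.00

By inclusion–exclusion:
Individual areas: |zone P| = 20, |zone Q| = 30.
|zone P∩zone Q|: x∈[3,6], y∈[6,10] → 3·4 = 12.
|zone P ∪ zone Q| = 50 − 12 = 38.00.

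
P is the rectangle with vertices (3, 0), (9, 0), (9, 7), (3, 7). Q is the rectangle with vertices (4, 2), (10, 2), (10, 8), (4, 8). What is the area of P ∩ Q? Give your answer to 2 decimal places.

25.00

|P∩Q|: x∈[4,9], y∈[2,7] → 5·5 = 25.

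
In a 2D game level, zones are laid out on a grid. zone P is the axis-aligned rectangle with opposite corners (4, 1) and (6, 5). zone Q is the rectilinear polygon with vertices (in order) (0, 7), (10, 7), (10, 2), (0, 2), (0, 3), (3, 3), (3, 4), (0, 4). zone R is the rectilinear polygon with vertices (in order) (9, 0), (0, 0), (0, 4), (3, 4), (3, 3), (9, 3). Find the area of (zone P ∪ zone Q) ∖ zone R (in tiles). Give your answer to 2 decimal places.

38.00

|zone P ∪ zone Q| = 49.
|(zone P ∪ zone Q) ∩ zone R| = 11.
|(zone P ∪ zone Q) ∖ zone R| = 49 − 11 = 38.00.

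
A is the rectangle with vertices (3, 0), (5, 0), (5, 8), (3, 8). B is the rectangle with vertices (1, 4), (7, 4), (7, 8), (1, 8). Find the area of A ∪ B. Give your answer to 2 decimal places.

By inclusion–exclusion:
Individual areas: |A| = 16, |B| = 24.
|A∩B|: x∈[3,5], y∈[4,8] → 2·4 = 8.
|A ∪ B| = 40 − 8 = 32.00.

32.00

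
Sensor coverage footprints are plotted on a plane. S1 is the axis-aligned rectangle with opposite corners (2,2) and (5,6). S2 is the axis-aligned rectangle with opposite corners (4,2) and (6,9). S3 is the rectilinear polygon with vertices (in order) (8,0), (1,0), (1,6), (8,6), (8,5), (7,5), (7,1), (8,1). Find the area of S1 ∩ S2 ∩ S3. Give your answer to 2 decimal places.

The intersection is the polygon with vertices (5,2), (4,2), (4,6), (5,6).
By the shoelace formula its area is 4.00.

4.00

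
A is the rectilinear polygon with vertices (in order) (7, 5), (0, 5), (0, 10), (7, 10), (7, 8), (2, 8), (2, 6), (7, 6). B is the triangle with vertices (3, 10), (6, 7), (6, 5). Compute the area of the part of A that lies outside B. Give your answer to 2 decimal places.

23.90

|A| = 25, |A∩B| = 1.1.
|A ∖ B| = |A| − |A∩B| = 25 − 1.1 = 23.90.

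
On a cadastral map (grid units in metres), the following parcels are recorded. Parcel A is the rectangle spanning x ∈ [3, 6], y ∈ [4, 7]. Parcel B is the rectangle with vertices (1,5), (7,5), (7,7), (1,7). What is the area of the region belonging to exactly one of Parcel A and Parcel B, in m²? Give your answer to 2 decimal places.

|Parcel A∩Parcel B|: x∈[3,6], y∈[5,7] → 3·2 = 6.
|Parcel A △ Parcel B| = |Parcel A| + |Parcel B| − 2·|Parcel A∩Parcel B| = 9 + 12 − 12 = 9.00.

9.00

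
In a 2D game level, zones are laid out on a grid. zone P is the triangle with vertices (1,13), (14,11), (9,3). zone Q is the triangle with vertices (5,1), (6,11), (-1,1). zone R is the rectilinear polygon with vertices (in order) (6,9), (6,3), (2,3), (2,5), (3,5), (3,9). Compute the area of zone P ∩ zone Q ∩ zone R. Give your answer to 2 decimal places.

The intersection is the polygon with vertices (4.6,9), (5.8,9), (5.622,7.222), (4.413,8.733).
By the shoelace formula its area is 1.37.

1.37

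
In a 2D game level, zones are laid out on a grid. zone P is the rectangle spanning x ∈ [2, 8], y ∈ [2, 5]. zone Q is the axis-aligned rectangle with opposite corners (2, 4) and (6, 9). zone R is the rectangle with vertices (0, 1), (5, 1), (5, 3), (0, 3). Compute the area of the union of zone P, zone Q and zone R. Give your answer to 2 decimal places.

41.00

By inclusion–exclusion:
Individual areas: |zone P| = 18, |zone Q| = 20, |zone R| = 10.
|zone P∩zone Q|: x∈[2,6], y∈[4,5] → 4·1 = 4.
|zone P∩zone R|: x∈[2,5], y∈[2,3] → 3·1 = 3.
|zone Q∩zone R| = 0 (no overlap).
|zone P∩zone Q∩zone R| = 0.
|zone P ∪ zone Q ∪ zone R| = 48 − 7 + 0 = 41.00.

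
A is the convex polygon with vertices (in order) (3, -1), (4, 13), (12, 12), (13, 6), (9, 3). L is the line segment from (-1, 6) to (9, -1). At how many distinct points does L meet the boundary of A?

2

The segment meets the boundary at (6.073,1.049), (3.286,3).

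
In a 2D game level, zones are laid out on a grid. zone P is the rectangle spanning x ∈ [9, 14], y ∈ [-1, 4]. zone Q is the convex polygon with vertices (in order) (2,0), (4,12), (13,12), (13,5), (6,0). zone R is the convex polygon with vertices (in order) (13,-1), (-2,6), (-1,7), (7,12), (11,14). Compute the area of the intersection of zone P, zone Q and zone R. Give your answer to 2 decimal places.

2.41

The intersection is the polygon with vertices (11.6,4), (9,2.143), (9,4).
By the shoelace formula its area is 2.41.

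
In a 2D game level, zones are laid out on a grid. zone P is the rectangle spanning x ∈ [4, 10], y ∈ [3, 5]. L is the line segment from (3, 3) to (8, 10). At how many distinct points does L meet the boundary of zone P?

2

The segment meets the boundary at (4.429,5), (4,4.4).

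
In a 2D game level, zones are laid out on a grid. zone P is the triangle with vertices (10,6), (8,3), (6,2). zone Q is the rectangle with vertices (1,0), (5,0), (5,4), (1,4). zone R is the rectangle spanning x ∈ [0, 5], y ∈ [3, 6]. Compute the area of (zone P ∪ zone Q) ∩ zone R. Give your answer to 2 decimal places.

The region (zone P ∪ zone Q) ∩ zone R is the polygon with vertices (5,3), (1,3), (1,4), (5,4).
By the shoelace formula its area is 4.00.

4.00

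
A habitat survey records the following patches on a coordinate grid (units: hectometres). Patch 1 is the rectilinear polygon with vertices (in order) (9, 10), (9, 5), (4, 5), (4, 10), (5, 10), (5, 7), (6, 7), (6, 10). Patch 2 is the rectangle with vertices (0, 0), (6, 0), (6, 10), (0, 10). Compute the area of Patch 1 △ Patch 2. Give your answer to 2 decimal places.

|Patch 1| = 22, |Patch 2| = 60, |Patch 1∩Patch 2| = 7.
|Patch 1 △ Patch 2| = |Patch 1| + |Patch 2| − 2·|Patch 1∩Patch 2| = 22 + 60 − 14 = 68.00.

68.00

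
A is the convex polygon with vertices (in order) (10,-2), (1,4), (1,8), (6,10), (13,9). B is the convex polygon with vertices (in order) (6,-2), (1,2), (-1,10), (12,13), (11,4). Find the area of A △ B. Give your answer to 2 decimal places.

63.66

|A| = 92, |B| = 124, |A∩B| = 76.1708.
|A △ B| = |A| + |B| − 2·|A∩B| = 92 + 124 − 152.3415 = 63.66.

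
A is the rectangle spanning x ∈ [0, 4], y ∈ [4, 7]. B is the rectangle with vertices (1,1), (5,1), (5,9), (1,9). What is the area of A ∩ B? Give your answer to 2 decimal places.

|A∩B|: x∈[1,4], y∈[4,7] → 3·3 = 9.

9.00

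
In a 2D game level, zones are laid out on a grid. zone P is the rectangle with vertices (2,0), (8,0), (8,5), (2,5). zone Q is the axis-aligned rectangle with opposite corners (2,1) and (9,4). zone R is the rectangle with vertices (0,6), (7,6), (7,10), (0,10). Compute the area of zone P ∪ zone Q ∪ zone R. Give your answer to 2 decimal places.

By inclusion–exclusion:
Individual areas: |zone P| = 30, |zone Q| = 21, |zone R| = 28.
|zone P∩zone Q|: x∈[2,8], y∈[1,4] → 6·3 = 18.
|zone P∩zone R| = 0 (no overlap).
|zone Q∩zone R| = 0 (no overlap).
|zone P∩zone Q∩zone R| = 0.
|zone P ∪ zone Q ∪ zone R| = 79 − 18 + 0 = 61.00.

61.00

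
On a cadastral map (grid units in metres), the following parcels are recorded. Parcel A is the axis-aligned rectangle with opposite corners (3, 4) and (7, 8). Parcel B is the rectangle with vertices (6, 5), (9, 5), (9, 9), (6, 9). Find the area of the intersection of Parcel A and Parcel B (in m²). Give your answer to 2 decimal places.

|Parcel A∩Parcel B|: x∈[6,7], y∈[5,8] → 1·3 = 3.

3.00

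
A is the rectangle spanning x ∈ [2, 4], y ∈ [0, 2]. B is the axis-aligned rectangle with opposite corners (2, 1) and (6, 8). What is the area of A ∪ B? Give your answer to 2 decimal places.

30.00

By inclusion–exclusion:
Individual areas: |A| = 4, |B| = 28.
|A∩B|: x∈[2,4], y∈[1,2] → 2·1 = 2.
|A ∪ B| = 32 − 2 = 30.00.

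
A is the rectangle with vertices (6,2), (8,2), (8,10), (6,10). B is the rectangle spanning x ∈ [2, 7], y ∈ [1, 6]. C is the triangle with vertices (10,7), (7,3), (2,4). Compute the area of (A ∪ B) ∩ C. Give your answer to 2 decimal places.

The region (A ∪ B) ∩ C is the polygon with vertices (8,4.333), (7,3), (2,4), (8,6.25).
By the shoelace formula its area is 9.58.

9.58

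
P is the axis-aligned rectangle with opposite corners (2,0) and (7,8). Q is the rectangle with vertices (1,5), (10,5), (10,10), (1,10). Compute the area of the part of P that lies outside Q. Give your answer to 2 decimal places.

25.00

|P∩Q|: x∈[2,7], y∈[5,8] → 5·3 = 15.
|P| = 40.
|P ∖ Q| = |P| − |P∩Q| = 40 − 15 = 25.00.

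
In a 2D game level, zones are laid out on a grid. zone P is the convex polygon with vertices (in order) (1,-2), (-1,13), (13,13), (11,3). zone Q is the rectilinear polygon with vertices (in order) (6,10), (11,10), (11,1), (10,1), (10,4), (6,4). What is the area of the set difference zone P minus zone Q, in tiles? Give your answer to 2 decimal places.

|zone P| = 150, |zone P∩zone Q| = 31.25.
|zone P ∖ zone Q| = |zone P| − |zone P∩zone Q| = 150 − 31.25 = 118.75.

118.75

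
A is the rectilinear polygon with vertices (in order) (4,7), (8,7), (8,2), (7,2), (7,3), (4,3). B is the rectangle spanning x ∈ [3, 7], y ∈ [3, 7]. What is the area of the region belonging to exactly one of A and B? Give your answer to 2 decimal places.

|A| = 17, |B| = 16, |A∩B| = 12.
|A △ B| = |A| + |B| − 2·|A∩B| = 17 + 16 − 24 = 9.00.

9.00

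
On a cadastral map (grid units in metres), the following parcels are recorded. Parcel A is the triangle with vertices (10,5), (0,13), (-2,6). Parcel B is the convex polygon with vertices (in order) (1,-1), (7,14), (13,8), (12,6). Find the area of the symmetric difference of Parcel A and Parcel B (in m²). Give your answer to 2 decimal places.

|Parcel A| = 43, |Parcel B| = 70.5, |Parcel A∩Parcel B| = 11.4435.
|Parcel A △ Parcel B| = |Parcel A| + |Parcel B| − 2·|Parcel A∩Parcel B| = 43 + 70.5 − 22.8871 = 90.61.

90.61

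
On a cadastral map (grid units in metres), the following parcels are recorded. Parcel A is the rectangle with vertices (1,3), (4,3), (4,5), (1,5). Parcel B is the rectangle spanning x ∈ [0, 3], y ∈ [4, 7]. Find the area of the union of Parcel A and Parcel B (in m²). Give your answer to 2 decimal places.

By inclusion–exclusion:
Individual areas: |Parcel A| = 6, |Parcel B| = 9.
|Parcel A∩Parcel B|: x∈[1,3], y∈[4,5] → 2·1 = 2.
|Parcel A ∪ Parcel B| = 15 − 2 = 13.00.

13.00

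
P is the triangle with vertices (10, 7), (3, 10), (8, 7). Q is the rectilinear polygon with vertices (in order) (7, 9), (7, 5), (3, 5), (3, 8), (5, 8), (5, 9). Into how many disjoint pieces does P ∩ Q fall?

1

P ∩ Q is a single connected region.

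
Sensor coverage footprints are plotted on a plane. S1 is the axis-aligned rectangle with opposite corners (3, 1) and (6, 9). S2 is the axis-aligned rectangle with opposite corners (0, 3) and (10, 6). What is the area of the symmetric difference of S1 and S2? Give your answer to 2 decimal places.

36.00

|S1∩S2|: x∈[3,6], y∈[3,6] → 3·3 = 9.
|S1 △ S2| = |S1| + |S2| − 2·|S1∩S2| = 24 + 30 − 18 = 36.00.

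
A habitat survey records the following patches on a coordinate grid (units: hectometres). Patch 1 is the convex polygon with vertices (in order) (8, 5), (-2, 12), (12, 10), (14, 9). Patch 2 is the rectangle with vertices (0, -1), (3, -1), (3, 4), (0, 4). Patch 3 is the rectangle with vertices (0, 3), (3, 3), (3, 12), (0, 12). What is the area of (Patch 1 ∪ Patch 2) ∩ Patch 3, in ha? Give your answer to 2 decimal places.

|Patch 1 ∪ Patch 2| = 61.
|(Patch 1 ∪ Patch 2) ∩ Patch 3| = 8.85.

8.85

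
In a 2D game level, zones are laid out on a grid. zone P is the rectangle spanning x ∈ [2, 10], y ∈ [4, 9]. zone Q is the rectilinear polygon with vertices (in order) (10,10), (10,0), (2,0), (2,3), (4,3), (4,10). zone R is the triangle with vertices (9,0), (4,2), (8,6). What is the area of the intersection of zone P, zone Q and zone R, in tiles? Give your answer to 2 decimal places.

2.33

The intersection is the polygon with vertices (6,4), (8,6), (8.333,4).
By the shoelace formula its area is 2.33.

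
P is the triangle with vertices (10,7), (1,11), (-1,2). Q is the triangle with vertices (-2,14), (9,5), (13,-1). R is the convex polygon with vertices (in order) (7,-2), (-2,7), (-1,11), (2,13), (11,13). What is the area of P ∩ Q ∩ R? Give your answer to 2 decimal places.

6.40

The intersection is the polygon with vertices (7.786,5.994), (6.562,5.438), (1,11), (2.459,10.351).
By the shoelace formula its area is 6.40.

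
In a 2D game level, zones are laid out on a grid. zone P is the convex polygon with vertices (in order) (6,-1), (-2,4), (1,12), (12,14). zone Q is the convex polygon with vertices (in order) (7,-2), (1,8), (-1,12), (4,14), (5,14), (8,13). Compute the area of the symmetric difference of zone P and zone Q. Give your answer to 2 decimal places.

62.73

|zone P| = 116, |zone Q| = 76, |zone P∩zone Q| = 64.6366.
|zone P △ zone Q| = |zone P| + |zone Q| − 2·|zone P∩zone Q| = 116 + 76 − 129.2733 = 62.73.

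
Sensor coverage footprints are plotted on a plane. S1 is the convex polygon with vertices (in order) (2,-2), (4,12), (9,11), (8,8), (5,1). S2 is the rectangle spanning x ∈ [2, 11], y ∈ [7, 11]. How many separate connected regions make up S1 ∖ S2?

2

S1 ∖ S2 splits into 2 disjoint pieces (area 24.4286, area 2.5714).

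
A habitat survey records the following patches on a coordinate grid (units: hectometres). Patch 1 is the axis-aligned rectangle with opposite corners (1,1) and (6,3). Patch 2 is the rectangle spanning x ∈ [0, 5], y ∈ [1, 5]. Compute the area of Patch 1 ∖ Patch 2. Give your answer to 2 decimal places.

2.00

|Patch 1∩Patch 2|: x∈[1,5], y∈[1,3] → 4·2 = 8.
|Patch 1| = 10.
|Patch 1 ∖ Patch 2| = |Patch 1| − |Patch 1∩Patch 2| = 10 − 8 = 2.00.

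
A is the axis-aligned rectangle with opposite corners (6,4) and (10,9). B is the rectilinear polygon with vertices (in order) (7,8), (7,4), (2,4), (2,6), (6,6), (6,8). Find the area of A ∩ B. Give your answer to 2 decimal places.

The intersection is the polygon with vertices (6,8), (7,8), (7,4), (6,4), (6,6).
By the shoelace formula its area is 4.00.

4.00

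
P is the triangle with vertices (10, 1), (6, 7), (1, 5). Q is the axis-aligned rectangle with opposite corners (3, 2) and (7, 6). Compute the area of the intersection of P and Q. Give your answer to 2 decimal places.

10.98

The intersection is the polygon with vertices (7,5.5), (7,2.333), (3,4.111), (3,5.8), (3.5,6), (6.667,6).
By the shoelace formula its area is 10.98.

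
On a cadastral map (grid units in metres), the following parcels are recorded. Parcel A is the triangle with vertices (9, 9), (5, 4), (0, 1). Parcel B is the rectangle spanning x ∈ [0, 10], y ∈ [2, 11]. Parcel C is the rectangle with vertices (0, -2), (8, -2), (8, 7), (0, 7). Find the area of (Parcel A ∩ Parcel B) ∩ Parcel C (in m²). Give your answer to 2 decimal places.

5.58

The region (Parcel A ∩ Parcel B) ∩ Parcel C is the polygon with vertices (1.667,2), (1.125,2), (6.75,7), (7.4,7), (5,4).
By the shoelace formula its area is 5.58.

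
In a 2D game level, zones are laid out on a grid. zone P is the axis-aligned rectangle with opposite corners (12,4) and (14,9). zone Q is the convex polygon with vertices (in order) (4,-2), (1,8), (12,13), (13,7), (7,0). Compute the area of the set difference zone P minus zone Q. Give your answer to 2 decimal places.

|zone P| = 10, |zone P∩zone Q| = 2.25.
|zone P ∖ zone Q| = |zone P| − |zone P∩zone Q| = 10 − 2.25 = 7.75.

7.75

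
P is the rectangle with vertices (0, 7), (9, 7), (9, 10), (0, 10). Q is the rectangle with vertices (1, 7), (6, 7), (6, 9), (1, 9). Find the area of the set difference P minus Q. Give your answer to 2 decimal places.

17.00

|P∩Q|: x∈[1,6], y∈[7,9] → 5·2 = 10.
|P| = 27.
|P ∖ Q| = |P| − |P∩Q| = 27 − 10 = 17.00.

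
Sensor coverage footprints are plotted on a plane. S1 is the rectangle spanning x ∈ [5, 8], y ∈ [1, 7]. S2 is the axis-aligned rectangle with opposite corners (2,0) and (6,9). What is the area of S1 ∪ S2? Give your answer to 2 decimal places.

48.00

By inclusion–exclusion:
Individual areas: |S1| = 18, |S2| = 36.
|S1∩S2|: x∈[5,6], y∈[1,7] → 1·6 = 6.
|S1 ∪ S2| = 54 − 6 = 48.00.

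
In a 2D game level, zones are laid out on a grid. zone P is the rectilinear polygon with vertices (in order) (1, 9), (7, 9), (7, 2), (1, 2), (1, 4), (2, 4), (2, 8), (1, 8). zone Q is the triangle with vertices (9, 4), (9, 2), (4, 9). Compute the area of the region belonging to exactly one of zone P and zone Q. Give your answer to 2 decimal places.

39.40

|zone P| = 38, |zone Q| = 5, |zone P∩zone Q| = 1.8.
|zone P △ zone Q| = |zone P| + |zone Q| − 2·|zone P∩zone Q| = 38 + 5 − 3.6 = 39.40.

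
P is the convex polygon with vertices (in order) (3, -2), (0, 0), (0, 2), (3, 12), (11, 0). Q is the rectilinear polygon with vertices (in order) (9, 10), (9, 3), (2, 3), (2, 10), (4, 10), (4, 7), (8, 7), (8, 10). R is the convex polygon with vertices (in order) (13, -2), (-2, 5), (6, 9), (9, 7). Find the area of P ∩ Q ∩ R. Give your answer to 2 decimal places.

23.65

The intersection is the polygon with vertices (4,7), (6.333,7), (9,3), (2.286,3), (2,3.133), (2,7), (4,8).
By the shoelace formula its area is 23.65.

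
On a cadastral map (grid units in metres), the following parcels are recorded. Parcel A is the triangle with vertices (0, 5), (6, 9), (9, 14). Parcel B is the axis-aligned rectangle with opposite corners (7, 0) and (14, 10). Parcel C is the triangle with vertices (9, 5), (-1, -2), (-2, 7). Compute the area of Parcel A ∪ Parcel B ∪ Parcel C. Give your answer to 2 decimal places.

125.29

By inclusion–exclusion:
Individual areas: |Parcel A| = 9, |Parcel B| = 70, |Parcel C| = 48.5.
|Parcel A∩Parcel B| = 0.
|Parcel A∩Parcel C| = 0.4451.
|Parcel B∩Parcel C| = 1.7636.
|Parcel A∩Parcel B∩Parcel C| = 0.
|Parcel A ∪ Parcel B ∪ Parcel C| = 127.5 − 2.2087 + 0 = 125.29.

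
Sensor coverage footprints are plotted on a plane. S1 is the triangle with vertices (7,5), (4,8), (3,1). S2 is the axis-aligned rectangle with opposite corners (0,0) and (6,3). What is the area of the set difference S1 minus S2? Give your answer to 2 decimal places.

10.29

|S1| = 12, |S1∩S2| = 1.7143.
|S1 ∖ S2| = |S1| − |S1∩S2| = 12 − 1.7143 = 10.29.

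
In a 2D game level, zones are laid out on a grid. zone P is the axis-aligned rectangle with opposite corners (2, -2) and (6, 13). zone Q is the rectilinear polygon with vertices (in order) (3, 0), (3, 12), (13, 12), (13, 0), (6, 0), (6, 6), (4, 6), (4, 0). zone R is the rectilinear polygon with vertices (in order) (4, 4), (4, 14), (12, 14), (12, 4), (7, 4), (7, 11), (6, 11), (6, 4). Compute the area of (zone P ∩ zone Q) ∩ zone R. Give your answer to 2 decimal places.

12.00

|zone P ∩ zone Q| = 24.
|(zone P ∩ zone Q) ∩ zone R| = 12.00.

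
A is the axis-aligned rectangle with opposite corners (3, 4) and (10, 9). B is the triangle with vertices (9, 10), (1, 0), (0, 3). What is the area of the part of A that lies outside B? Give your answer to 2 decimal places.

27.64

|A| = 35, |A∩B| = 7.3571.
|A ∖ B| = |A| − |A∩B| = 35 − 7.3571 = 27.64.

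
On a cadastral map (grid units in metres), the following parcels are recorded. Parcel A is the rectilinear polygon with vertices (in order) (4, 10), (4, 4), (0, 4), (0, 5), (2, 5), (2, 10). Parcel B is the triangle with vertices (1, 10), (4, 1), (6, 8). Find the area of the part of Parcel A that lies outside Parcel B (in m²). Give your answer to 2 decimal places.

|Parcel A| = 14, |Parcel A∩Parcel B| = 8.9.
|Parcel A ∖ Parcel B| = |Parcel A| − |Parcel A∩Parcel B| = 14 − 8.9 = 5.10.

5.10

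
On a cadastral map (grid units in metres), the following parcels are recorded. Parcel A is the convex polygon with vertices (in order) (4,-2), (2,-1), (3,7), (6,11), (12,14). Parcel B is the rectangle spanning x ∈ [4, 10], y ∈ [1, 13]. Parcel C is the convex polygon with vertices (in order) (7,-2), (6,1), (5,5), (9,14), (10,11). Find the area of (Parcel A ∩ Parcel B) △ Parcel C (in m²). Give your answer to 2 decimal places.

|Parcel A ∩ Parcel B| = 41.0833.
|(Parcel A ∩ Parcel B) ∩ Parcel C| = 22.2381.
|(Parcel A ∩ Parcel B) △ Parcel C| = 41.0833 + 34.5 − 44.4762 = 31.11.

31.11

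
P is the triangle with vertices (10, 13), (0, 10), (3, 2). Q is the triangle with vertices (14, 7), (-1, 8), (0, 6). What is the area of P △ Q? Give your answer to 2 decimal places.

|P| = 44.5, |Q| = 14.5, |P∩Q| = 7.1915.
|P △ Q| = |P| + |Q| − 2·|P∩Q| = 44.5 + 14.5 − 14.3829 = 44.62.

44.62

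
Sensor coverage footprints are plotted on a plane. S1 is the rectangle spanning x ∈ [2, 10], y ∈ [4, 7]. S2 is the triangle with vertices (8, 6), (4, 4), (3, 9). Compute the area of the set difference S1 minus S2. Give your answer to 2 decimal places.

|S1| = 24, |S1∩S2| = 8.0667.
|S1 ∖ S2| = |S1| − |S1∩S2| = 24 − 8.0667 = 15.93.

15.93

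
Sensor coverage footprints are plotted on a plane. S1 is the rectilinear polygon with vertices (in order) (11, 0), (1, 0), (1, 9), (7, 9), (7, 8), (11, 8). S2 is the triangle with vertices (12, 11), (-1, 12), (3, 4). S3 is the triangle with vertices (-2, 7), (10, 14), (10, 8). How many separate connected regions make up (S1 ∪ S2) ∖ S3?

(S1 ∪ S2) ∖ S3 splits into 3 disjoint pieces (area 76.625, area 10.9967, area 1.7094).

3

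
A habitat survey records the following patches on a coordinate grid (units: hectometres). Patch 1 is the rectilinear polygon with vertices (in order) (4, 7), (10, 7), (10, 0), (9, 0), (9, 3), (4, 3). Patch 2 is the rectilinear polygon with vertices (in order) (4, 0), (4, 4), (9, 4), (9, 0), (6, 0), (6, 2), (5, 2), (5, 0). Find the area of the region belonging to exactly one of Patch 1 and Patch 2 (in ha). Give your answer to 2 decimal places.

|Patch 1| = 27, |Patch 2| = 18, |Patch 1∩Patch 2| = 5.
|Patch 1 △ Patch 2| = |Patch 1| + |Patch 2| − 2·|Patch 1∩Patch 2| = 27 + 18 − 10 = 35.00.

35.00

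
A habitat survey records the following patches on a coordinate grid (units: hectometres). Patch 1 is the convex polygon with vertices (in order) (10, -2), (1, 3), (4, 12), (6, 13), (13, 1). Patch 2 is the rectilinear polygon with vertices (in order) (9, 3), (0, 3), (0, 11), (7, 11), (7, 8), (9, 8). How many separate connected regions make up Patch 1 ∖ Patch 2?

Patch 1 ∖ Patch 2 splits into 2 disjoint pieces (area 38.7143, area 7.4583).

2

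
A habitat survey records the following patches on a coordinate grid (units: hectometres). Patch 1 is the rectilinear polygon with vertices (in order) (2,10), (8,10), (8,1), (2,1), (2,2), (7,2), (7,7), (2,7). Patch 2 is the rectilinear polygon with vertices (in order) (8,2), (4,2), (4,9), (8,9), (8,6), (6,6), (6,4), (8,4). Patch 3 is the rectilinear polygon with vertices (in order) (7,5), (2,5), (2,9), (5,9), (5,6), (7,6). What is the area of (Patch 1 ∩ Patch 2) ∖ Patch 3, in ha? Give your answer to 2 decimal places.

9.00

|Patch 1 ∩ Patch 2| = 11.
|(Patch 1 ∩ Patch 2) ∩ Patch 3| = 2.
|(Patch 1 ∩ Patch 2) ∖ Patch 3| = 11 − 2 = 9.00.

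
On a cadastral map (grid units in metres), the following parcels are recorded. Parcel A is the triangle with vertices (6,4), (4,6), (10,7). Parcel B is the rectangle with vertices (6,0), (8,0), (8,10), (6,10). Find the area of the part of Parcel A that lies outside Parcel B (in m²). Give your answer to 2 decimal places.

|Parcel A| = 7, |Parcel A∩Parcel B| = 3.5.
|Parcel A ∖ Parcel B| = |Parcel A| − |Parcel A∩Parcel B| = 7 − 3.5 = 3.50.

3.50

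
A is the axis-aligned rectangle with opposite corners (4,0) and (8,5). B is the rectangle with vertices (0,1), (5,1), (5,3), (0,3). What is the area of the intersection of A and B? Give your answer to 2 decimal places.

2.00

|A∩B|: x∈[4,5], y∈[1,3] → 1·2 = 2.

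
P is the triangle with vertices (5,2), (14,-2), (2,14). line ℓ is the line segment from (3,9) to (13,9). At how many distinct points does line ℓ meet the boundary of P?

The segment meets the boundary at (5.75,9), (3.25,9).

2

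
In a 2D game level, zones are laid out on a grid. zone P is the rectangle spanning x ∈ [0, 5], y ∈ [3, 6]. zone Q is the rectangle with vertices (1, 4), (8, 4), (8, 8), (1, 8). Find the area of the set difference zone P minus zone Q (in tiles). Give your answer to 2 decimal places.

|zone P∩zone Q|: x∈[1,5], y∈[4,6] → 4·2 = 8.
|zone P| = 15.
|zone P ∖ zone Q| = |zone P| − |zone P∩zone Q| = 15 − 8 = 7.00.

7.00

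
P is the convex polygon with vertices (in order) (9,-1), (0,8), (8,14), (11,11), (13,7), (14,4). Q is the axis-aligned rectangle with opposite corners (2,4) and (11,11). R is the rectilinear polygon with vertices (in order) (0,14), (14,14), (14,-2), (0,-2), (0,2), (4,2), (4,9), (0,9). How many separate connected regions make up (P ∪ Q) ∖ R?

(P ∪ Q) ∖ R is a single connected region.

1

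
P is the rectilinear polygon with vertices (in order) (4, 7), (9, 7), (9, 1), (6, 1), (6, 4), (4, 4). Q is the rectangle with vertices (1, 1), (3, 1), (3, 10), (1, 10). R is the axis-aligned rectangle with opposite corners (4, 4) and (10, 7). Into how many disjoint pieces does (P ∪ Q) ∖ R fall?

2

(P ∪ Q) ∖ R splits into 2 disjoint pieces (area 9, area 18).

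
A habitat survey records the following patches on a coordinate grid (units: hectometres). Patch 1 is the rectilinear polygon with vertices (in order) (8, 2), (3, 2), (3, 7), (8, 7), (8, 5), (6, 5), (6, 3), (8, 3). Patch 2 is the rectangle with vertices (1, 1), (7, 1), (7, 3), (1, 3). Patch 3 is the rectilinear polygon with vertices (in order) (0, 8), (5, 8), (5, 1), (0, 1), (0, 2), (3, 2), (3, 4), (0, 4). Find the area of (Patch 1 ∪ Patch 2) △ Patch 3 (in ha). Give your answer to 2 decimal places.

|Patch 1 ∪ Patch 2| = 29.
|(Patch 1 ∪ Patch 2) ∩ Patch 3| = 14.
|(Patch 1 ∪ Patch 2) △ Patch 3| = 29 + 29 − 28 = 30.00.

30.00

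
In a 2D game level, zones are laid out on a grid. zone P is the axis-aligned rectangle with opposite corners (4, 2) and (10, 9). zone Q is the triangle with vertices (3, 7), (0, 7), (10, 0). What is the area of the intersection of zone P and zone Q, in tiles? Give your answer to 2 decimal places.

4.54

The intersection is the polygon with vertices (4,6), (8,2), (7.143,2), (4,4.2).
By the shoelace formula its area is 4.54.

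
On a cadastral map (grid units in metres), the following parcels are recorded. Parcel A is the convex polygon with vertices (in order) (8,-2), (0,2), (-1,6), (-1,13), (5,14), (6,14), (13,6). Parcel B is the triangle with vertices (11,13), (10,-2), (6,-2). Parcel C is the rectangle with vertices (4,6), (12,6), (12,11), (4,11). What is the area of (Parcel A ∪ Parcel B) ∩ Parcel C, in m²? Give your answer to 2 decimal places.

|Parcel A ∪ Parcel B| = 157.4331.
|(Parcel A ∪ Parcel B) ∩ Parcel C| = 34.95.

34.95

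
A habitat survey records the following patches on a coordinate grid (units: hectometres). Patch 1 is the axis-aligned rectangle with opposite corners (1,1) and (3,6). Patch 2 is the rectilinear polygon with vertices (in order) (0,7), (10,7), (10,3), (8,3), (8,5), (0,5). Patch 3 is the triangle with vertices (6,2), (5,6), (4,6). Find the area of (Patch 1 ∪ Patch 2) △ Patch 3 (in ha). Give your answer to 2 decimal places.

32.25

|Patch 1 ∪ Patch 2| = 32.
|(Patch 1 ∪ Patch 2) ∩ Patch 3| = 0.875.
|(Patch 1 ∪ Patch 2) △ Patch 3| = 32 + 2 − 1.75 = 32.25.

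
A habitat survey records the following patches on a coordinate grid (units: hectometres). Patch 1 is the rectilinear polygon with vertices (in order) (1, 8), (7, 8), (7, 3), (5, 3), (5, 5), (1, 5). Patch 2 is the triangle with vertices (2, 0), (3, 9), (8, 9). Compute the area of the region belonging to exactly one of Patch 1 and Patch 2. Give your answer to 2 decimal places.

22.83

|Patch 1| = 22, |Patch 2| = 22.5, |Patch 1∩Patch 2| = 10.8333.
|Patch 1 △ Patch 2| = |Patch 1| + |Patch 2| − 2·|Patch 1∩Patch 2| = 22 + 22.5 − 21.6667 = 22.83.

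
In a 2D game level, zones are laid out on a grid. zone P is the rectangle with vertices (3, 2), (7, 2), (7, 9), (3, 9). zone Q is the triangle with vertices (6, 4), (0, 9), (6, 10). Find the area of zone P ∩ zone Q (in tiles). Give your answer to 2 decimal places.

The intersection is the polygon with vertices (3,9), (6,9), (6,4), (3,6.5).
By the shoelace formula its area is 11.25.

11.25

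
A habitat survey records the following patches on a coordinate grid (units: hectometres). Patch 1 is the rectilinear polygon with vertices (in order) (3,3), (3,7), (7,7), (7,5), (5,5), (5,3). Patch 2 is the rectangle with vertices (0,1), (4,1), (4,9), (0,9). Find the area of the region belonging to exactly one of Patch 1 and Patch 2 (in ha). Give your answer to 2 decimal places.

36.00

|Patch 1| = 12, |Patch 2| = 32, |Patch 1∩Patch 2| = 4.
|Patch 1 △ Patch 2| = |Patch 1| + |Patch 2| − 2·|Patch 1∩Patch 2| = 12 + 32 − 8 = 36.00.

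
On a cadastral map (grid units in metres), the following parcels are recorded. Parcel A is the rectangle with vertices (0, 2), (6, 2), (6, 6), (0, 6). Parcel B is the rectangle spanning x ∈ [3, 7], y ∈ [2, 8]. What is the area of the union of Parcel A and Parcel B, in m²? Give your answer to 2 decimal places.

36.00

By inclusion–exclusion:
Individual areas: |Parcel A| = 24, |Parcel B| = 24.
|Parcel A∩Parcel B|: x∈[3,6], y∈[2,6] → 3·4 = 12.
|Parcel A ∪ Parcel B| = 48 − 12 = 36.00.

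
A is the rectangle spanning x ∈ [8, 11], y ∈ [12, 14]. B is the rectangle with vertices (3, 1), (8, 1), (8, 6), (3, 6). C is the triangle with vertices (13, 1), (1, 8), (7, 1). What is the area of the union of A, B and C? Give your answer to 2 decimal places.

40.05

By inclusion–exclusion:
Individual areas: |A| = 6, |B| = 25, |C| = 21.
|A∩B| = 0 (no overlap).
|A∩C| = 0.
|B∩C| = 11.9464.
|A∩B∩C| = 0.
|A ∪ B ∪ C| = 52 − 11.9464 + 0 = 40.05.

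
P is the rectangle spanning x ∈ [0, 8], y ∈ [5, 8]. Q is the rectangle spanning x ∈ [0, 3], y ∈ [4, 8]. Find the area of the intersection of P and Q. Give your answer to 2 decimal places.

|P∩Q|: x∈[0,3], y∈[5,8] → 3·3 = 9.

9.00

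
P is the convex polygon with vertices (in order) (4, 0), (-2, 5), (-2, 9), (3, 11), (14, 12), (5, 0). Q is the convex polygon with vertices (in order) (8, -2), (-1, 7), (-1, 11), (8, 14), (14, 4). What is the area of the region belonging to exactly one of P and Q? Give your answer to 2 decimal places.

|P| = 107.5, |Q| = 138, |P∩Q| = 81.5455.
|P △ Q| = |P| + |Q| − 2·|P∩Q| = 107.5 + 138 − 163.091 = 82.41.

82.41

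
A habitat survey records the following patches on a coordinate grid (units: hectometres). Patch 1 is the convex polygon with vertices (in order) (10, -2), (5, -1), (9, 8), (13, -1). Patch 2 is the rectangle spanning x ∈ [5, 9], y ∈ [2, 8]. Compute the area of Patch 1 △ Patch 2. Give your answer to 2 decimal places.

|Patch 1| = 40, |Patch 2| = 24, |Patch 1∩Patch 2| = 8.
|Patch 1 △ Patch 2| = |Patch 1| + |Patch 2| − 2·|Patch 1∩Patch 2| = 40 + 24 − 16 = 48.00.

48.00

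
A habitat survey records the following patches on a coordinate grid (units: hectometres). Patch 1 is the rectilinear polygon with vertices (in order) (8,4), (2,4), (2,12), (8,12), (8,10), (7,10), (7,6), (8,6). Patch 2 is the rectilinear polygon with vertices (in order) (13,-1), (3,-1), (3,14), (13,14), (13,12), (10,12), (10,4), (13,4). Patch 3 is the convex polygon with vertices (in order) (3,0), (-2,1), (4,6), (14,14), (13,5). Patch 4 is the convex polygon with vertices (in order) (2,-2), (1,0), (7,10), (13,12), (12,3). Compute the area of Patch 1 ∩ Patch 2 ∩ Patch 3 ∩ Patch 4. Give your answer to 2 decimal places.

11.32

The intersection is the polygon with vertices (7,8.4), (7,6), (8,6), (8,4), (3.4,4), (5.154,6.923).
By the shoelace formula its area is 11.32.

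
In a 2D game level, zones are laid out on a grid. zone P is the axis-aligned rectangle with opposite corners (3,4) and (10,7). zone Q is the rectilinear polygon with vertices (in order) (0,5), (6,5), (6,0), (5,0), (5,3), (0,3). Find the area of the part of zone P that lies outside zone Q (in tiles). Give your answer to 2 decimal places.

18.00

|zone P| = 21, |zone P∩zone Q| = 3.
|zone P ∖ zone Q| = |zone P| − |zone P∩zone Q| = 21 − 3 = 18.00.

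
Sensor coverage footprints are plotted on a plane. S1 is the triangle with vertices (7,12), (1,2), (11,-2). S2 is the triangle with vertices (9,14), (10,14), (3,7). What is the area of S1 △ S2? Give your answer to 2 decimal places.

64.02

|S1| = 62, |S2| = 3.5, |S1∩S2| = 0.7381.
|S1 △ S2| = |S1| + |S2| − 2·|S1∩S2| = 62 + 3.5 − 1.4762 = 64.02.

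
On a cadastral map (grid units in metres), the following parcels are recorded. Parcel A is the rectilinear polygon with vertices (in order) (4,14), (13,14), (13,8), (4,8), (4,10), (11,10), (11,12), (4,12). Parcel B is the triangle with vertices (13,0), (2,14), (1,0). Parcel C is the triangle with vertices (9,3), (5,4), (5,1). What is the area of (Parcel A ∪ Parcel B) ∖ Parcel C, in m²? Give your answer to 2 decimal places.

|Parcel A ∪ Parcel B| = 120.1429.
|(Parcel A ∪ Parcel B) ∩ Parcel C| = 6.
|(Parcel A ∪ Parcel B) ∖ Parcel C| = 120.1429 − 6 = 114.14.

114.14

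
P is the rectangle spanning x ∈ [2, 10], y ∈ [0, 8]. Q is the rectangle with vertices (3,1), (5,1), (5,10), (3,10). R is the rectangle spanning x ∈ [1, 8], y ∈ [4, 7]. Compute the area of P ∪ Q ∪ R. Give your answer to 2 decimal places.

71.00

By inclusion–exclusion:
Individual areas: |P| = 64, |Q| = 18, |R| = 21.
|P∩Q|: x∈[3,5], y∈[1,8] → 2·7 = 14.
|P∩R|: x∈[2,8], y∈[4,7] → 6·3 = 18.
|Q∩R|: x∈[3,5], y∈[4,7] → 2·3 = 6.
|P∩Q∩R| = 6.
|P ∪ Q ∪ R| = 103 − 38 + 6 = 71.00.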